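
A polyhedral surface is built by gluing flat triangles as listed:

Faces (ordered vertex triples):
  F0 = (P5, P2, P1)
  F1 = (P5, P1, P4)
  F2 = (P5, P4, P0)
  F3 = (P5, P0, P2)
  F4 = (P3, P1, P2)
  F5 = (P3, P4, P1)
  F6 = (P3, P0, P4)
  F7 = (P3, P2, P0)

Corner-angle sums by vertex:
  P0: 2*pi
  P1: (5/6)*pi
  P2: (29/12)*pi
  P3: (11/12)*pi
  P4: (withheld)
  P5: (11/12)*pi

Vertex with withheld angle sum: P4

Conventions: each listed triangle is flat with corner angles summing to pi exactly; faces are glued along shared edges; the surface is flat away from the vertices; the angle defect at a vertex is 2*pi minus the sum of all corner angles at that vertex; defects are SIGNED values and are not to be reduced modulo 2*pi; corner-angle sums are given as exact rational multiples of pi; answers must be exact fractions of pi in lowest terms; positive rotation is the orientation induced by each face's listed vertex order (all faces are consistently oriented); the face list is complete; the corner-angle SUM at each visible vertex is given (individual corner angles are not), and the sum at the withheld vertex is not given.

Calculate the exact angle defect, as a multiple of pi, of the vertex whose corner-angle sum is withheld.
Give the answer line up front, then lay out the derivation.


Answer: defect(P4) = (13/12)*pi

V = 6, E = 12, F = 8; chi = V - E + F = 2
Gauss-Bonnet: total defect = 2*pi*chi = 4*pi; visible defects sum to (35/12)*pi


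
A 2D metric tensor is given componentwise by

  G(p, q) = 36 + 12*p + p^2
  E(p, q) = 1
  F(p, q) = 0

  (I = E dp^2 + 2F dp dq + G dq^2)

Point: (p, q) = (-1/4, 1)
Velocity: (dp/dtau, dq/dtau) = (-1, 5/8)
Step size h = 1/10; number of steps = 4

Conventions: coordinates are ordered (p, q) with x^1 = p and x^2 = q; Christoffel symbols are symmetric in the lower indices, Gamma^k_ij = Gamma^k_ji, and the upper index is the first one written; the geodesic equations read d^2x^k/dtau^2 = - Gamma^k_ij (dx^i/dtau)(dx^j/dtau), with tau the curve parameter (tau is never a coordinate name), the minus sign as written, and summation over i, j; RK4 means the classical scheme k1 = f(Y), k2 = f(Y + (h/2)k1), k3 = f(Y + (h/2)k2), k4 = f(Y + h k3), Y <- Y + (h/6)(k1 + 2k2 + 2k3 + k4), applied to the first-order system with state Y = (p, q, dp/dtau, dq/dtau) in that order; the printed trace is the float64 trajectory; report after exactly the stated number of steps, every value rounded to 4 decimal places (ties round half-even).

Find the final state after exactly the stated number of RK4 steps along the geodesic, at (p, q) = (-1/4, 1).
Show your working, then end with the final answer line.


f(Y) = (dp/dtau, dq/dtau, -Gamma^p_ij Y'^i Y'^j, -Gamma^q_ij Y'^i Y'^j) with the Gammas evaluated at the stage position; h = 0.100000; intermediate values shown to 6 dp
step 0: p = -0.2500, q = 1.0000, dp/dtau = -1.0000, dq/dtau = 0.6250
step 1:
  k1: at (p, q) = (-0.250000, 1.000000), (dp/dtau, dq/dtau) = (-1.000000, 0.625000); Gamma_ppp = 0.000000, Gamma_ppq = 0.000000, Gamma_pqq = -5.750000, Gamma_qpp = 0.000000, Gamma_qpq = 0.173913, Gamma_qqq = 0.000000; k1 = (-1.000000, 0.625000, 2.246094, 0.217391)
  k2: at (p, q) = (-0.300000, 1.031250), (dp/dtau, dq/dtau) = (-0.887695, 0.635870); Gamma_ppp = 0.000000, Gamma_ppq = 0.000000, Gamma_pqq = -5.700000, Gamma_qpp = 0.000000, Gamma_qpq = 0.175439, Gamma_qqq = 0.000000; k2 = (-0.887695, 0.635870, 2.304682, 0.198056)
  k3: at (p, q) = (-0.294385, 1.031793), (dp/dtau, dq/dtau) = (-0.884766, 0.634903); Gamma_ppp = 0.000000, Gamma_ppq = 0.000000, Gamma_pqq = -5.705615, Gamma_qpp = 0.000000, Gamma_qpq = 0.175266, Gamma_qqq = 0.000000; k3 = (-0.884766, 0.634903, 2.299942, 0.196908)
  k4: at (p, q) = (-0.338477, 1.063490), (dp/dtau, dq/dtau) = (-0.770006, 0.644691); Gamma_ppp = 0.000000, Gamma_ppq = 0.000000, Gamma_pqq = -5.661523, Gamma_qpp = 0.000000, Gamma_qpq = 0.176631, Gamma_qqq = 0.000000; k4 = (-0.770006, 0.644691, 2.353078, 0.175365)
  Y <- Y + (h/6)(k1 + 2k2 + 2k3 + k4): p = -0.3386, q = 1.0635, dp/dtau = -0.7699, dq/dtau = 0.6447
step 2:
  k1: at (p, q) = (-0.338582, 1.063521), (dp/dtau, dq/dtau) = (-0.769860, 0.644711); Gamma_ppp = 0.000000, Gamma_ppq = 0.000000, Gamma_pqq = -5.661418, Gamma_qpp = 0.000000, Gamma_qpq = 0.176634, Gamma_qqq = 0.000000; k1 = (-0.769860, 0.644711, 2.353184, 0.175340)
  k2: at (p, q) = (-0.377075, 1.095756), (dp/dtau, dq/dtau) = (-0.652200, 0.653478); Gamma_ppp = 0.000000, Gamma_ppq = 0.000000, Gamma_pqq = -5.622925, Gamma_qpp = 0.000000, Gamma_qpq = 0.177843, Gamma_qqq = 0.000000; k2 = (-0.652200, 0.653478, 2.401180, 0.151593)
  k3: at (p, q) = (-0.371192, 1.096195), (dp/dtau, dq/dtau) = (-0.649801, 0.652291); Gamma_ppp = 0.000000, Gamma_ppq = 0.000000, Gamma_pqq = -5.628808, Gamma_qpp = 0.000000, Gamma_qpq = 0.177658, Gamma_qqq = 0.000000; k3 = (-0.649801, 0.652291, 2.394965, 0.150604)
  k4: at (p, q) = (-0.403562, 1.128750), (dp/dtau, dq/dtau) = (-0.530363, 0.659772); Gamma_ppp = 0.000000, Gamma_ppq = 0.000000, Gamma_pqq = -5.596438, Gamma_qpp = 0.000000, Gamma_qpq = 0.178685, Gamma_qqq = 0.000000; k4 = (-0.530363, 0.659772, 2.436122, 0.125050)
  Y <- Y + (h/6)(k1 + 2k2 + 2k3 + k4): p = -0.4037, q = 1.1288, dp/dtau = -0.5302, dq/dtau = 0.6598
step 3:
  k1: at (p, q) = (-0.403653, 1.128788), (dp/dtau, dq/dtau) = (-0.530166, 0.659791); Gamma_ppp = 0.000000, Gamma_ppq = 0.000000, Gamma_pqq = -5.596347, Gamma_qpp = 0.000000, Gamma_qpq = 0.178688, Gamma_qqq = 0.000000; k1 = (-0.530166, 0.659791, 2.436226, 0.125010)
  k2: at (p, q) = (-0.430161, 1.161777), (dp/dtau, dq/dtau) = (-0.408355, 0.666042); Gamma_ppp = 0.000000, Gamma_ppq = 0.000000, Gamma_pqq = -5.569839, Gamma_qpp = 0.000000, Gamma_qpq = 0.179538, Gamma_qqq = 0.000000; k2 = (-0.408355, 0.666042, 2.470844, 0.097662)
  k3: at (p, q) = (-0.424070, 1.162090), (dp/dtau, dq/dtau) = (-0.406624, 0.664674); Gamma_ppp = 0.000000, Gamma_ppq = 0.000000, Gamma_pqq = -5.575930, Gamma_qpp = 0.000000, Gamma_qpq = 0.179342, Gamma_qqq = 0.000000; k3 = (-0.406624, 0.664674, 2.463400, 0.096943)
  k4: at (p, q) = (-0.444315, 1.195255), (dp/dtau, dq/dtau) = (-0.283826, 0.669485); Gamma_ppp = 0.000000, Gamma_ppq = 0.000000, Gamma_pqq = -5.555685, Gamma_qpp = 0.000000, Gamma_qpq = 0.179996, Gamma_qqq = 0.000000; k4 = (-0.283826, 0.669485, 2.490117, 0.068405)
  Y <- Y + (h/6)(k1 + 2k2 + 2k3 + k4): p = -0.4444, q = 1.1953, dp/dtau = -0.2836, dq/dtau = 0.6695
step 4:
  k1: at (p, q) = (-0.444385, 1.195299), (dp/dtau, dq/dtau) = (-0.283586, 0.669502); Gamma_ppp = 0.000000, Gamma_ppq = 0.000000, Gamma_pqq = -5.555615, Gamma_qpp = 0.000000, Gamma_qpq = 0.179998, Gamma_qqq = 0.000000; k1 = (-0.283586, 0.669502, 2.490206, 0.068349)
  k2: at (p, q) = (-0.458564, 1.228775), (dp/dtau, dq/dtau) = (-0.159076, 0.672919); Gamma_ppp = 0.000000, Gamma_ppq = 0.000000, Gamma_pqq = -5.541436, Gamma_qpp = 0.000000, Gamma_qpq = 0.180459, Gamma_qqq = 0.000000; k2 = (-0.159076, 0.672919, 2.509273, 0.038634)
  k3: at (p, q) = (-0.452339, 1.228945), (dp/dtau, dq/dtau) = (-0.158122, 0.671433); Gamma_ppp = 0.000000, Gamma_ppq = 0.000000, Gamma_pqq = -5.547661, Gamma_qpp = 0.000000, Gamma_qpq = 0.180256, Gamma_qqq = 0.000000; k3 = (-0.158122, 0.671433, 2.501011, 0.038275)
  k4: at (p, q) = (-0.460197, 1.262443), (dp/dtau, dq/dtau) = (-0.033485, 0.673329); Gamma_ppp = 0.000000, Gamma_ppq = 0.000000, Gamma_pqq = -5.539803, Gamma_qpp = 0.000000, Gamma_qpq = 0.180512, Gamma_qqq = 0.000000; k4 = (-0.033485, 0.673329, 2.511591, 0.008140)
  Y <- Y + (h/6)(k1 + 2k2 + 2k3 + k4): p = -0.4602, q = 1.2625, dp/dtau = -0.0332, dq/dtau = 0.6733

Answer: p = -0.4602, q = 1.2625, dp/dtau = -0.0332, dq/dtau = 0.6733


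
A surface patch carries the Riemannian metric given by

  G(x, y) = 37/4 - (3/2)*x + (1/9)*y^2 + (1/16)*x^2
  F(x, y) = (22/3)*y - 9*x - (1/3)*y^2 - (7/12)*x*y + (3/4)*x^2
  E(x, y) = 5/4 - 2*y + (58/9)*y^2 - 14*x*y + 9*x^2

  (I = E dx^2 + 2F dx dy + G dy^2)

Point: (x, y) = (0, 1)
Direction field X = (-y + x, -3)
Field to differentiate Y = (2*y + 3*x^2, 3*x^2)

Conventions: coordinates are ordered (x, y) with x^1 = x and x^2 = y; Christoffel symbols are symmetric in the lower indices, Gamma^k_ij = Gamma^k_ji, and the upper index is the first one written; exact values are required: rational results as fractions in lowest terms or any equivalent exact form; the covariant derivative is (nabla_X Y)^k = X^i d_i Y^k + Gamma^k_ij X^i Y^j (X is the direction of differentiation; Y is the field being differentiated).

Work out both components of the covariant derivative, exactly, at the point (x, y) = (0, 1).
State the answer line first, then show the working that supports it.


Answer: (nabla_X Y)^x = -573438/5581, (nabla_X Y)^y = 424364/5581

E = 205/36, F = 7, G = 337/36 at the point
E_x = -14, E_y = 98/9, F_x = -115/12, F_y = 20/3, G_x = -3/2, G_y = 2/9
EG - F^2 = 5581/1296;  g^inv = (1296/5581) * [[337/36, -7], [-7, 205/36]]
first-kind symbols [ij,l] = (1/2)(d_i g_jl + d_j g_il - d_l g_ij): [xx,x] = E_x/2 = -7, [xx,y] = F_x - E_y/2 = -541/36, [xy,x] = E_y/2 = 49/9, [xy,y] = G_x/2 = -3/4, [yy,x] = F_y - G_x/2 = 89/12, [yy,y] = G_y/2 = 1/9
Gamma^x_ij = (G*[ij,x] - F*[ij,y])/(EG - F^2), Gamma^y_ij = (E*[ij,y] - F*[ij,x])/(EG - F^2)
Gamma_xxx = 51408/5581, Gamma_xxy = 72856/5581, Gamma_xyy = 88971/5581, Gamma_yxx = -47401/5581, Gamma_yxy = -54927/5581, Gamma_yyy = -66464/5581
X = (-1, -3), Y = (2, 0) at the point


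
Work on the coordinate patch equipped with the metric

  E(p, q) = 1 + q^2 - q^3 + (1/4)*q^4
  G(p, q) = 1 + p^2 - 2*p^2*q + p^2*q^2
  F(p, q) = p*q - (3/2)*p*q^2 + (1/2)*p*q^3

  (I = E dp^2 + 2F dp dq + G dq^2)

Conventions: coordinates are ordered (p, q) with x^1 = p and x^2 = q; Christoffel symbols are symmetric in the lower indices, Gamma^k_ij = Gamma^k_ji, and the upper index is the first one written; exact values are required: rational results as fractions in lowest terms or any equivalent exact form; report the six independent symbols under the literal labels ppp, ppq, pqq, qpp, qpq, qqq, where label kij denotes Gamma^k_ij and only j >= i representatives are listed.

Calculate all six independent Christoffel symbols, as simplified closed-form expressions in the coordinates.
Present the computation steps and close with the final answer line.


E = 1 + q^2 - q^3 + (1/4)*q^4; F = p*q - (3/2)*p*q^2 + (1/2)*p*q^3; G = 1 + p^2 - 2*p^2*q + p^2*q^2
Gamma^k_ij = (1/2) g^{kl} (d_i g_jl + d_j g_il - d_l g_ij), with g^inv = (1/(EG-F^2)) [[G, -F], [-F, E]]
first partials: E_p = 0, E_q = 2*q - 3*q^2 + q^3, F_p = q - (3/2)*q^2 + (1/2)*q^3, F_q = p - 3*p*q + (3/2)*p*q^2, G_p = 2*p - 4*p*q + 2*p*q^2, G_q = -2*p^2 + 2*p^2*q
D = EG - F^2 = 1 + q^2 + p^2 - q^3 - 2*p^2*q + (1/4)*q^4 + p^2*q^2
expanded: Gamma^p_pp = (G E_p - 2F F_p + F E_q)/(2D), Gamma^p_pq = (G E_q - F G_p)/(2D), Gamma^p_qq = (2G F_q - G G_p - F G_q)/(2D), Gamma^q_pp = (2E F_p - E E_q - F E_p)/(2D), Gamma^q_pq = (E G_p - F E_q)/(2D), Gamma^q_qq = (E G_q - 2F F_q + F G_p)/(2D); substitute and cancel common factors

Answer: Gamma_ppp = 0, Gamma_ppq = (2*q^3 - 6*q^2 + 4*q)/(4*p^2*q^2 - 8*p^2*q + 4*p^2 + q^4 - 4*q^3 + 4*q^2 + 4), Gamma_pqq = (2*p*q^2 - 4*p*q)/(4*p^2*q^2 - 8*p^2*q + 4*p^2 + q^4 - 4*q^3 + 4*q^2 + 4), Gamma_qpp = 0, Gamma_qpq = (4*p*q^2 - 8*p*q + 4*p)/(4*p^2*q^2 - 8*p^2*q + 4*p^2 + q^4 - 4*q^3 + 4*q^2 + 4), Gamma_qqq = (4*p^2*q - 4*p^2)/(4*p^2*q^2 - 8*p^2*q + 4*p^2 + q^4 - 4*q^3 + 4*q^2 + 4)


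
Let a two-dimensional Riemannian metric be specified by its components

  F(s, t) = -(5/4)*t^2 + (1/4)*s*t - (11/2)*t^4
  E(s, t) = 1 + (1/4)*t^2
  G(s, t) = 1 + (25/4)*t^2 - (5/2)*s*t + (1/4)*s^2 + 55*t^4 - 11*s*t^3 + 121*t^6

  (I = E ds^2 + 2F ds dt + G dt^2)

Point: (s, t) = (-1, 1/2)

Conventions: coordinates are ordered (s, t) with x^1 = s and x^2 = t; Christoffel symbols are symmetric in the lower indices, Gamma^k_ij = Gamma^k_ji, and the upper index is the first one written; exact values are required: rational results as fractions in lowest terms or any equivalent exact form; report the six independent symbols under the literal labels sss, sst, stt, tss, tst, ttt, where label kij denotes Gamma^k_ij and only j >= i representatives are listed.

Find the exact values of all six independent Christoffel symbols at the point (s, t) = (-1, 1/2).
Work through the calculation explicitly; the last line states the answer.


E = 17/16, F = -25/32, G = 689/64 at the point
E_s = 0, E_t = 1/4, F_s = 1/8, F_t = -17/4, G_s = -25/8, G_t = 1075/16
EG - F^2 = 693/64;  g^inv = (64/693) * [[689/64, 25/32], [25/32, 17/16]]
first-kind symbols [ij,l] = (1/2)(d_i g_jl + d_j g_il - d_l g_ij): [ss,s] = E_s/2 = 0, [ss,t] = F_s - E_t/2 = 0, [st,s] = E_t/2 = 1/8, [st,t] = G_s/2 = -25/16, [tt,s] = F_t - G_s/2 = -43/16, [tt,t] = G_t/2 = 1075/32
Gamma^s_ij = (G*[ij,s] - F*[ij,t])/(EG - F^2), Gamma^t_ij = (E*[ij,t] - F*[ij,s])/(EG - F^2)

Answer: Gamma_sss = 0, Gamma_sst = 8/693, Gamma_stt = -172/693, Gamma_tss = 0, Gamma_tst = -100/693, Gamma_ttt = 2150/693


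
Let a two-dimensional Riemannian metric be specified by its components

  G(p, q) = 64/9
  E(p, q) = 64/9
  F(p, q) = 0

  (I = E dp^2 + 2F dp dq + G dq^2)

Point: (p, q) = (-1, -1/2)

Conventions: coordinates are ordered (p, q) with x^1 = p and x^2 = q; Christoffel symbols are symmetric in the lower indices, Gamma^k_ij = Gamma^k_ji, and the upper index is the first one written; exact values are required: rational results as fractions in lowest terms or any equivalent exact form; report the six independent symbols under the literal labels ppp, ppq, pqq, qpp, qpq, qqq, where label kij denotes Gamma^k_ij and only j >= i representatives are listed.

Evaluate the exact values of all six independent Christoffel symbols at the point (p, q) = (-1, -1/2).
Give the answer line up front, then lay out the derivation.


Answer: Gamma_ppp = 0, Gamma_ppq = 0, Gamma_pqq = 0, Gamma_qpp = 0, Gamma_qpq = 0, Gamma_qqq = 0

E = 64/9, F = 0, G = 64/9 at the point
E_p = 0, E_q = 0, F_p = 0, F_q = 0, G_p = 0, G_q = 0
EG - F^2 = 4096/81;  g^inv = (81/4096) * [[64/9, 0], [0, 64/9]]
first-kind symbols [ij,l] = (1/2)(d_i g_jl + d_j g_il - d_l g_ij): [pp,p] = E_p/2 = 0, [pp,q] = F_p - E_q/2 = 0, [pq,p] = E_q/2 = 0, [pq,q] = G_p/2 = 0, [qq,p] = F_q - G_p/2 = 0, [qq,q] = G_q/2 = 0
Gamma^p_ij = (G*[ij,p] - F*[ij,q])/(EG - F^2), Gamma^q_ij = (E*[ij,q] - F*[ij,p])/(EG - F^2)


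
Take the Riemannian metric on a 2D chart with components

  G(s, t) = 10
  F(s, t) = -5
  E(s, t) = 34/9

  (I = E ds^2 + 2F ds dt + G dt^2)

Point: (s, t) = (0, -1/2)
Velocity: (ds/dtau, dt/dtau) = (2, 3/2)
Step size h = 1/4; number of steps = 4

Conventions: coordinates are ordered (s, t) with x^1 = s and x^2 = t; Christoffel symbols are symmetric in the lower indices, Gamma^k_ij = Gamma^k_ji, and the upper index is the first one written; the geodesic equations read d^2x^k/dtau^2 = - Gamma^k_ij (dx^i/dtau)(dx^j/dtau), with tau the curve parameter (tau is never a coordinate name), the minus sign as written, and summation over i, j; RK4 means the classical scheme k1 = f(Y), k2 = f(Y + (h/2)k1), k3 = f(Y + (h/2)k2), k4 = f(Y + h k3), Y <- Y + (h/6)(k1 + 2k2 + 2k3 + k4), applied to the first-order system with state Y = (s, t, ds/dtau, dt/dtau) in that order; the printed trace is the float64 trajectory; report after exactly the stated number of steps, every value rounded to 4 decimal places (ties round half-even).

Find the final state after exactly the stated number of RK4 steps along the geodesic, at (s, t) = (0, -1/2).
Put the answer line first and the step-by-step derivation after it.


Answer: s = 2.0000, t = 1.0000, ds/dtau = 2.0000, dt/dtau = 1.5000

f(Y) = (ds/dtau, dt/dtau, -Gamma^s_ij Y'^i Y'^j, -Gamma^t_ij Y'^i Y'^j) with the Gammas evaluated at the stage position; h = 0.250000; intermediate values shown to 6 dp
step 0: s = 0.0000, t = -0.5000, ds/dtau = 2.0000, dt/dtau = 1.5000
step 1:
  k1: at (s, t) = (0.000000, -0.500000), (ds/dtau, dt/dtau) = (2.000000, 1.500000); Gamma_sss = 0.000000, Gamma_sst = 0.000000, Gamma_stt = 0.000000, Gamma_tss = 0.000000, Gamma_tst = 0.000000, Gamma_ttt = 0.000000; k1 = (2.000000, 1.500000, 0.000000, 0.000000)
  k2: at (s, t) = (0.250000, -0.312500), (ds/dtau, dt/dtau) = (2.000000, 1.500000); Gamma_sss = 0.000000, Gamma_sst = 0.000000, Gamma_stt = 0.000000, Gamma_tss = 0.000000, Gamma_tst = 0.000000, Gamma_ttt = 0.000000; k2 = (2.000000, 1.500000, 0.000000, 0.000000)
  k3: at (s, t) = (0.250000, -0.312500), (ds/dtau, dt/dtau) = (2.000000, 1.500000); Gamma_sss = 0.000000, Gamma_sst = 0.000000, Gamma_stt = 0.000000, Gamma_tss = 0.000000, Gamma_tst = 0.000000, Gamma_ttt = 0.000000; k3 = (2.000000, 1.500000, 0.000000, 0.000000)
  k4: at (s, t) = (0.500000, -0.125000), (ds/dtau, dt/dtau) = (2.000000, 1.500000); Gamma_sss = 0.000000, Gamma_sst = 0.000000, Gamma_stt = 0.000000, Gamma_tss = 0.000000, Gamma_tst = 0.000000, Gamma_ttt = 0.000000; k4 = (2.000000, 1.500000, 0.000000, 0.000000)
  Y <- Y + (h/6)(k1 + 2k2 + 2k3 + k4): s = 0.5000, t = -0.1250, ds/dtau = 2.0000, dt/dtau = 1.5000
step 2:
  k1: at (s, t) = (0.500000, -0.125000), (ds/dtau, dt/dtau) = (2.000000, 1.500000); Gamma_sss = 0.000000, Gamma_sst = 0.000000, Gamma_stt = 0.000000, Gamma_tss = 0.000000, Gamma_tst = 0.000000, Gamma_ttt = 0.000000; k1 = (2.000000, 1.500000, 0.000000, 0.000000)
  k2: at (s, t) = (0.750000, 0.062500), (ds/dtau, dt/dtau) = (2.000000, 1.500000); Gamma_sss = 0.000000, Gamma_sst = 0.000000, Gamma_stt = 0.000000, Gamma_tss = 0.000000, Gamma_tst = 0.000000, Gamma_ttt = 0.000000; k2 = (2.000000, 1.500000, 0.000000, 0.000000)
  k3: at (s, t) = (0.750000, 0.062500), (ds/dtau, dt/dtau) = (2.000000, 1.500000); Gamma_sss = 0.000000, Gamma_sst = 0.000000, Gamma_stt = 0.000000, Gamma_tss = 0.000000, Gamma_tst = 0.000000, Gamma_ttt = 0.000000; k3 = (2.000000, 1.500000, 0.000000, 0.000000)
  k4: at (s, t) = (1.000000, 0.250000), (ds/dtau, dt/dtau) = (2.000000, 1.500000); Gamma_sss = 0.000000, Gamma_sst = 0.000000, Gamma_stt = 0.000000, Gamma_tss = 0.000000, Gamma_tst = 0.000000, Gamma_ttt = 0.000000; k4 = (2.000000, 1.500000, 0.000000, 0.000000)
  Y <- Y + (h/6)(k1 + 2k2 + 2k3 + k4): s = 1.0000, t = 0.2500, ds/dtau = 2.0000, dt/dtau = 1.5000
step 3:
  k1: at (s, t) = (1.000000, 0.250000), (ds/dtau, dt/dtau) = (2.000000, 1.500000); Gamma_sss = 0.000000, Gamma_sst = 0.000000, Gamma_stt = 0.000000, Gamma_tss = 0.000000, Gamma_tst = 0.000000, Gamma_ttt = 0.000000; k1 = (2.000000, 1.500000, 0.000000, 0.000000)
  k2: at (s, t) = (1.250000, 0.437500), (ds/dtau, dt/dtau) = (2.000000, 1.500000); Gamma_sss = 0.000000, Gamma_sst = 0.000000, Gamma_stt = 0.000000, Gamma_tss = 0.000000, Gamma_tst = 0.000000, Gamma_ttt = 0.000000; k2 = (2.000000, 1.500000, 0.000000, 0.000000)
  k3: at (s, t) = (1.250000, 0.437500), (ds/dtau, dt/dtau) = (2.000000, 1.500000); Gamma_sss = 0.000000, Gamma_sst = 0.000000, Gamma_stt = 0.000000, Gamma_tss = 0.000000, Gamma_tst = 0.000000, Gamma_ttt = 0.000000; k3 = (2.000000, 1.500000, 0.000000, 0.000000)
  k4: at (s, t) = (1.500000, 0.625000), (ds/dtau, dt/dtau) = (2.000000, 1.500000); Gamma_sss = 0.000000, Gamma_sst = 0.000000, Gamma_stt = 0.000000, Gamma_tss = 0.000000, Gamma_tst = 0.000000, Gamma_ttt = 0.000000; k4 = (2.000000, 1.500000, 0.000000, 0.000000)
  Y <- Y + (h/6)(k1 + 2k2 + 2k3 + k4): s = 1.5000, t = 0.6250, ds/dtau = 2.0000, dt/dtau = 1.5000
step 4:
  k1: at (s, t) = (1.500000, 0.625000), (ds/dtau, dt/dtau) = (2.000000, 1.500000); Gamma_sss = 0.000000, Gamma_sst = 0.000000, Gamma_stt = 0.000000, Gamma_tss = 0.000000, Gamma_tst = 0.000000, Gamma_ttt = 0.000000; k1 = (2.000000, 1.500000, 0.000000, 0.000000)
  k2: at (s, t) = (1.750000, 0.812500), (ds/dtau, dt/dtau) = (2.000000, 1.500000); Gamma_sss = 0.000000, Gamma_sst = 0.000000, Gamma_stt = 0.000000, Gamma_tss = 0.000000, Gamma_tst = 0.000000, Gamma_ttt = 0.000000; k2 = (2.000000, 1.500000, 0.000000, 0.000000)
  k3: at (s, t) = (1.750000, 0.812500), (ds/dtau, dt/dtau) = (2.000000, 1.500000); Gamma_sss = 0.000000, Gamma_sst = 0.000000, Gamma_stt = 0.000000, Gamma_tss = 0.000000, Gamma_tst = 0.000000, Gamma_ttt = 0.000000; k3 = (2.000000, 1.500000, 0.000000, 0.000000)
  k4: at (s, t) = (2.000000, 1.000000), (ds/dtau, dt/dtau) = (2.000000, 1.500000); Gamma_sss = 0.000000, Gamma_sst = 0.000000, Gamma_stt = 0.000000, Gamma_tss = 0.000000, Gamma_tst = 0.000000, Gamma_ttt = 0.000000; k4 = (2.000000, 1.500000, 0.000000, 0.000000)
  Y <- Y + (h/6)(k1 + 2k2 + 2k3 + k4): s = 2.0000, t = 1.0000, ds/dtau = 2.0000, dt/dtau = 1.5000


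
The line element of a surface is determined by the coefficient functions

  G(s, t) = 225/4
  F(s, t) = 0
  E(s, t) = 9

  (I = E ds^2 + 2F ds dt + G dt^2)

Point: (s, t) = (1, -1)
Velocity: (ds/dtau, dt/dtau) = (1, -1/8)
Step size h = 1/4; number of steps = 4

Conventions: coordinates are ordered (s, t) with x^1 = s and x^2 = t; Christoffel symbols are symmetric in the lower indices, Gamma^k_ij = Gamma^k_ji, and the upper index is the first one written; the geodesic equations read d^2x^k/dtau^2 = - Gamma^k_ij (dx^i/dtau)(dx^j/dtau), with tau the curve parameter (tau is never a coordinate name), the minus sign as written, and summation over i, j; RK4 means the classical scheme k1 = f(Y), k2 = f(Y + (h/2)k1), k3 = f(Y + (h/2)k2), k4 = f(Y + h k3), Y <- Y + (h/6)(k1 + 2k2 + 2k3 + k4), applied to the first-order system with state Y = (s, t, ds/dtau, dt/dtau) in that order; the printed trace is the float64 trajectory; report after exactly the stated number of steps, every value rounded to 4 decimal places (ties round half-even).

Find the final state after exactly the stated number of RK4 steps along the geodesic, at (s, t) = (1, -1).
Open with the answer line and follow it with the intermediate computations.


Answer: s = 2.0000, t = -1.1250, ds/dtau = 1.0000, dt/dtau = -0.1250

f(Y) = (ds/dtau, dt/dtau, -Gamma^s_ij Y'^i Y'^j, -Gamma^t_ij Y'^i Y'^j) with the Gammas evaluated at the stage position; h = 0.250000; intermediate values shown to 6 dp
step 0: s = 1.0000, t = -1.0000, ds/dtau = 1.0000, dt/dtau = -0.1250
step 1:
  k1: at (s, t) = (1.000000, -1.000000), (ds/dtau, dt/dtau) = (1.000000, -0.125000); Gamma_sss = 0.000000, Gamma_sst = 0.000000, Gamma_stt = 0.000000, Gamma_tss = 0.000000, Gamma_tst = 0.000000, Gamma_ttt = 0.000000; k1 = (1.000000, -0.125000, 0.000000, 0.000000)
  k2: at (s, t) = (1.125000, -1.015625), (ds/dtau, dt/dtau) = (1.000000, -0.125000); Gamma_sss = 0.000000, Gamma_sst = 0.000000, Gamma_stt = 0.000000, Gamma_tss = 0.000000, Gamma_tst = 0.000000, Gamma_ttt = 0.000000; k2 = (1.000000, -0.125000, 0.000000, 0.000000)
  k3: at (s, t) = (1.125000, -1.015625), (ds/dtau, dt/dtau) = (1.000000, -0.125000); Gamma_sss = 0.000000, Gamma_sst = 0.000000, Gamma_stt = 0.000000, Gamma_tss = 0.000000, Gamma_tst = 0.000000, Gamma_ttt = 0.000000; k3 = (1.000000, -0.125000, 0.000000, 0.000000)
  k4: at (s, t) = (1.250000, -1.031250), (ds/dtau, dt/dtau) = (1.000000, -0.125000); Gamma_sss = 0.000000, Gamma_sst = 0.000000, Gamma_stt = 0.000000, Gamma_tss = 0.000000, Gamma_tst = 0.000000, Gamma_ttt = 0.000000; k4 = (1.000000, -0.125000, 0.000000, 0.000000)
  Y <- Y + (h/6)(k1 + 2k2 + 2k3 + k4): s = 1.2500, t = -1.0312, ds/dtau = 1.0000, dt/dtau = -0.1250
step 2:
  k1: at (s, t) = (1.250000, -1.031250), (ds/dtau, dt/dtau) = (1.000000, -0.125000); Gamma_sss = 0.000000, Gamma_sst = 0.000000, Gamma_stt = 0.000000, Gamma_tss = 0.000000, Gamma_tst = 0.000000, Gamma_ttt = 0.000000; k1 = (1.000000, -0.125000, 0.000000, 0.000000)
  k2: at (s, t) = (1.375000, -1.046875), (ds/dtau, dt/dtau) = (1.000000, -0.125000); Gamma_sss = 0.000000, Gamma_sst = 0.000000, Gamma_stt = 0.000000, Gamma_tss = 0.000000, Gamma_tst = 0.000000, Gamma_ttt = 0.000000; k2 = (1.000000, -0.125000, 0.000000, 0.000000)
  k3: at (s, t) = (1.375000, -1.046875), (ds/dtau, dt/dtau) = (1.000000, -0.125000); Gamma_sss = 0.000000, Gamma_sst = 0.000000, Gamma_stt = 0.000000, Gamma_tss = 0.000000, Gamma_tst = 0.000000, Gamma_ttt = 0.000000; k3 = (1.000000, -0.125000, 0.000000, 0.000000)
  k4: at (s, t) = (1.500000, -1.062500), (ds/dtau, dt/dtau) = (1.000000, -0.125000); Gamma_sss = 0.000000, Gamma_sst = 0.000000, Gamma_stt = 0.000000, Gamma_tss = 0.000000, Gamma_tst = 0.000000, Gamma_ttt = 0.000000; k4 = (1.000000, -0.125000, 0.000000, 0.000000)
  Y <- Y + (h/6)(k1 + 2k2 + 2k3 + k4): s = 1.5000, t = -1.0625, ds/dtau = 1.0000, dt/dtau = -0.1250
step 3:
  k1: at (s, t) = (1.500000, -1.062500), (ds/dtau, dt/dtau) = (1.000000, -0.125000); Gamma_sss = 0.000000, Gamma_sst = 0.000000, Gamma_stt = 0.000000, Gamma_tss = 0.000000, Gamma_tst = 0.000000, Gamma_ttt = 0.000000; k1 = (1.000000, -0.125000, 0.000000, 0.000000)
  k2: at (s, t) = (1.625000, -1.078125), (ds/dtau, dt/dtau) = (1.000000, -0.125000); Gamma_sss = 0.000000, Gamma_sst = 0.000000, Gamma_stt = 0.000000, Gamma_tss = 0.000000, Gamma_tst = 0.000000, Gamma_ttt = 0.000000; k2 = (1.000000, -0.125000, 0.000000, 0.000000)
  k3: at (s, t) = (1.625000, -1.078125), (ds/dtau, dt/dtau) = (1.000000, -0.125000); Gamma_sss = 0.000000, Gamma_sst = 0.000000, Gamma_stt = 0.000000, Gamma_tss = 0.000000, Gamma_tst = 0.000000, Gamma_ttt = 0.000000; k3 = (1.000000, -0.125000, 0.000000, 0.000000)
  k4: at (s, t) = (1.750000, -1.093750), (ds/dtau, dt/dtau) = (1.000000, -0.125000); Gamma_sss = 0.000000, Gamma_sst = 0.000000, Gamma_stt = 0.000000, Gamma_tss = 0.000000, Gamma_tst = 0.000000, Gamma_ttt = 0.000000; k4 = (1.000000, -0.125000, 0.000000, 0.000000)
  Y <- Y + (h/6)(k1 + 2k2 + 2k3 + k4): s = 1.7500, t = -1.0938, ds/dtau = 1.0000, dt/dtau = -0.1250
step 4:
  k1: at (s, t) = (1.750000, -1.093750), (ds/dtau, dt/dtau) = (1.000000, -0.125000); Gamma_sss = 0.000000, Gamma_sst = 0.000000, Gamma_stt = 0.000000, Gamma_tss = 0.000000, Gamma_tst = 0.000000, Gamma_ttt = 0.000000; k1 = (1.000000, -0.125000, 0.000000, 0.000000)
  k2: at (s, t) = (1.875000, -1.109375), (ds/dtau, dt/dtau) = (1.000000, -0.125000); Gamma_sss = 0.000000, Gamma_sst = 0.000000, Gamma_stt = 0.000000, Gamma_tss = 0.000000, Gamma_tst = 0.000000, Gamma_ttt = 0.000000; k2 = (1.000000, -0.125000, 0.000000, 0.000000)
  k3: at (s, t) = (1.875000, -1.109375), (ds/dtau, dt/dtau) = (1.000000, -0.125000); Gamma_sss = 0.000000, Gamma_sst = 0.000000, Gamma_stt = 0.000000, Gamma_tss = 0.000000, Gamma_tst = 0.000000, Gamma_ttt = 0.000000; k3 = (1.000000, -0.125000, 0.000000, 0.000000)
  k4: at (s, t) = (2.000000, -1.125000), (ds/dtau, dt/dtau) = (1.000000, -0.125000); Gamma_sss = 0.000000, Gamma_sst = 0.000000, Gamma_stt = 0.000000, Gamma_tss = 0.000000, Gamma_tst = 0.000000, Gamma_ttt = 0.000000; k4 = (1.000000, -0.125000, 0.000000, 0.000000)
  Y <- Y + (h/6)(k1 + 2k2 + 2k3 + k4): s = 2.0000, t = -1.1250, ds/dtau = 1.0000, dt/dtau = -0.1250


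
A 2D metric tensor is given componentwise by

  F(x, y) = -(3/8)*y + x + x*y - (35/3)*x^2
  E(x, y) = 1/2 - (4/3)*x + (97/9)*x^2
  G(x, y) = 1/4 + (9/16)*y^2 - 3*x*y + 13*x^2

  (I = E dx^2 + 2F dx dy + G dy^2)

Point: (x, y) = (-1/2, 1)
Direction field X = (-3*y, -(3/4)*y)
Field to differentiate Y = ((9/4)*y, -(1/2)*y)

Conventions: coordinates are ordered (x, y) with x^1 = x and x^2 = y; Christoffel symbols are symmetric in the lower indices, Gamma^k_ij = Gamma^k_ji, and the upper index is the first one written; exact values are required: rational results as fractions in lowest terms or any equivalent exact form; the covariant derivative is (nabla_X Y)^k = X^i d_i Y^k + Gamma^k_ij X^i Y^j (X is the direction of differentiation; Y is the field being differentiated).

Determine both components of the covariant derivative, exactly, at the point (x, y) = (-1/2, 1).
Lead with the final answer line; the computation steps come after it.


Answer: (nabla_X Y)^x = -173133/3524, (nabla_X Y)^y = -369699/7048

E = 139/36, F = -103/24, G = 89/16 at the point
E_x = -109/9, E_y = 0, F_x = 41/3, F_y = -7/8, G_x = -16, G_y = 21/8
EG - F^2 = 881/288;  g^inv = (288/881) * [[89/16, 103/24], [103/24, 139/36]]
first-kind symbols [ij,l] = (1/2)(d_i g_jl + d_j g_il - d_l g_ij): [xx,x] = E_x/2 = -109/18, [xx,y] = F_x - E_y/2 = 41/3, [xy,x] = E_y/2 = 0, [xy,y] = G_x/2 = -8, [yy,x] = F_y - G_x/2 = 57/8, [yy,y] = G_y/2 = 21/16
Gamma^x_ij = (G*[ij,x] - F*[ij,y])/(EG - F^2), Gamma^y_ij = (E*[ij,y] - F*[ij,x])/(EG - F^2)
Gamma_xxx = 7191/881, Gamma_xxy = -9888/881, Gamma_xyy = 26073/1762, Gamma_yxx = 23138/2643, Gamma_yxy = -8896/881, Gamma_yyy = 10266/881
X = (-3, -3/4), Y = (9/4, -1/2) at the point


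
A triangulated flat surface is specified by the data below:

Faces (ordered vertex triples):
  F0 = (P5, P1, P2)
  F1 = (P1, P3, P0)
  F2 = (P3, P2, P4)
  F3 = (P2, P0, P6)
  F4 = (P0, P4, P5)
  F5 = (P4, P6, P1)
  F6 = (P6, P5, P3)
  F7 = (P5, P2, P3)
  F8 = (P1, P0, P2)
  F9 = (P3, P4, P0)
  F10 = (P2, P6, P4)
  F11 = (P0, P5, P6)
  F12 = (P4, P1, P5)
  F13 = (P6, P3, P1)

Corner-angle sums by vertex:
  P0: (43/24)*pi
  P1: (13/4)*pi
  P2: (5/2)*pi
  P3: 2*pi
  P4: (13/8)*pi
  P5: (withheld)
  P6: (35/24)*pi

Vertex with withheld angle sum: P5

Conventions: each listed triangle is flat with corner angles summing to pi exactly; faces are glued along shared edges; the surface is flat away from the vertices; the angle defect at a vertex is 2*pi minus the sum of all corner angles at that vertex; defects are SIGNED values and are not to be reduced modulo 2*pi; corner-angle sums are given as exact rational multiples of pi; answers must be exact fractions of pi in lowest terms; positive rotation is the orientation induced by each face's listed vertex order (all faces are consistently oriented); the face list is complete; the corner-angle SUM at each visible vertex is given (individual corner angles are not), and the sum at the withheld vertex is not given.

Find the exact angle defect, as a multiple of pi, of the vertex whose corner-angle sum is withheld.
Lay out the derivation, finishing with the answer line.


V = 7, E = 21, F = 14; chi = V - E + F = 0
Gauss-Bonnet: total defect = 2*pi*chi = 0; visible defects sum to (-5/8)*pi

Answer: defect(P5) = (5/8)*pi


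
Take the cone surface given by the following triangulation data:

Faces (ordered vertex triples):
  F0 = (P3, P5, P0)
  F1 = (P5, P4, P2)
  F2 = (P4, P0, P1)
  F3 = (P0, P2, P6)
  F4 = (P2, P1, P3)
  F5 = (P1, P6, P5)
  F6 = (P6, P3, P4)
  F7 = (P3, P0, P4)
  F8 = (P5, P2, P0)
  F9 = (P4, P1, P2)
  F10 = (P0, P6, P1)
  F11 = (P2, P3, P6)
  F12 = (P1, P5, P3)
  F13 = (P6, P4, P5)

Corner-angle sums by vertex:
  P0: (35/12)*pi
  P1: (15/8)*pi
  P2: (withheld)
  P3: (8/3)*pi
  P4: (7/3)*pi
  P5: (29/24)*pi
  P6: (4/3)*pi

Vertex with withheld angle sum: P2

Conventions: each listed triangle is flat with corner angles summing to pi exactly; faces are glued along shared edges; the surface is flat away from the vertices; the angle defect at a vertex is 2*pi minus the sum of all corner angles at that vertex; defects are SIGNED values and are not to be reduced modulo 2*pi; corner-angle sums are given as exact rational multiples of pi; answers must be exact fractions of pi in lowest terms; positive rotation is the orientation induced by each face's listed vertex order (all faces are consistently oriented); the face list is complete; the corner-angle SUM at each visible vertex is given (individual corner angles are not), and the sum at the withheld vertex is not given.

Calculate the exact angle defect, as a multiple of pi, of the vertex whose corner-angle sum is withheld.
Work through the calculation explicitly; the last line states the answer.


V = 7, E = 21, F = 14; chi = V - E + F = 0
Gauss-Bonnet: total defect = 2*pi*chi = 0; visible defects sum to -pi/3

Answer: defect(P2) = pi/3


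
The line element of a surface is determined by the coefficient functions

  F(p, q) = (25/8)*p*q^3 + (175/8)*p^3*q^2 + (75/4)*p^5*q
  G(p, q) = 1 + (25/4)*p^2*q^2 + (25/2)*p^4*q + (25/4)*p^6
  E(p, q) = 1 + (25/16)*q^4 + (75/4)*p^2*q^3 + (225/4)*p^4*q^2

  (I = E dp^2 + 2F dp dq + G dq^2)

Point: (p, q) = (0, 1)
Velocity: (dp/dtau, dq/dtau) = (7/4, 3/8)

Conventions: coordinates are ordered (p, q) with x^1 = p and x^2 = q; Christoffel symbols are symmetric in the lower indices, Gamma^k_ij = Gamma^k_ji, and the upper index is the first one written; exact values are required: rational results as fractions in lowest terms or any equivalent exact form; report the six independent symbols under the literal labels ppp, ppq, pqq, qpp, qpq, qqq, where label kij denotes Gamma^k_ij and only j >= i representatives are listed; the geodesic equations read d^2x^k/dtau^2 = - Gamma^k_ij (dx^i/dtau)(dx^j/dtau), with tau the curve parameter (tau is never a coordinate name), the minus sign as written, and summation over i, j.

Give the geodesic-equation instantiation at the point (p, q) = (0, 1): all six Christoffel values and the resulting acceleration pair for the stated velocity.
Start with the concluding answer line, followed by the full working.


Answer: Gamma_ppp = 0, Gamma_ppq = 50/41, Gamma_pqq = 0, Gamma_qpp = 0, Gamma_qpq = 0, Gamma_qqq = 0; accelerations (d^2p/dtau^2, d^2q/dtau^2) = (-525/328, 0)

E = 41/16, F = 0, G = 1 at the point
E_p = 0, E_q = 25/4, F_p = 25/8, F_q = 0, G_p = 0, G_q = 0
EG - F^2 = 41/16;  g^inv = (16/41) * [[1, 0], [0, 41/16]]
first-kind symbols [ij,l] = (1/2)(d_i g_jl + d_j g_il - d_l g_ij): [pp,p] = E_p/2 = 0, [pp,q] = F_p - E_q/2 = 0, [pq,p] = E_q/2 = 25/8, [pq,q] = G_p/2 = 0, [qq,p] = F_q - G_p/2 = 0, [qq,q] = G_q/2 = 0
Gamma^p_ij = (G*[ij,p] - F*[ij,q])/(EG - F^2), Gamma^q_ij = (E*[ij,q] - F*[ij,p])/(EG - F^2)
Gamma_ppp = 0, Gamma_ppq = 50/41, Gamma_pqq = 0, Gamma_qpp = 0, Gamma_qpq = 0, Gamma_qqq = 0
d^2p/dtau^2 = -(Gamma_ppp*(7/4)^2 + 2*Gamma_ppq*(7/4)*(3/8) + Gamma_pqq*(3/8)^2) = -525/328
d^2q/dtau^2 = -(Gamma_qpp*(7/4)^2 + 2*Gamma_qpq*(7/4)*(3/8) + Gamma_qqq*(3/8)^2) = 0


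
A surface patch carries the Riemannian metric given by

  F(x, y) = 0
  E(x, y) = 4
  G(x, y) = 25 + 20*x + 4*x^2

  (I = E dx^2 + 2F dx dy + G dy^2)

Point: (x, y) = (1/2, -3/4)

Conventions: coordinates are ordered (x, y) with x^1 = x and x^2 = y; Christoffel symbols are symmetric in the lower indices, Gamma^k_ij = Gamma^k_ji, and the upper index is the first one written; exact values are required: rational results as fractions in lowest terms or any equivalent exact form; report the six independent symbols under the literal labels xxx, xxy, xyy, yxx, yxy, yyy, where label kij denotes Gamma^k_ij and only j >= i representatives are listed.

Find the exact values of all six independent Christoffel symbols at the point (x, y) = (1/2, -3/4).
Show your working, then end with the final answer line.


E = 4, F = 0, G = 36 at the point
E_x = 0, E_y = 0, F_x = 0, F_y = 0, G_x = 24, G_y = 0
EG - F^2 = 144;  g^inv = (1/144) * [[36, 0], [0, 4]]
first-kind symbols [ij,l] = (1/2)(d_i g_jl + d_j g_il - d_l g_ij): [xx,x] = E_x/2 = 0, [xx,y] = F_x - E_y/2 = 0, [xy,x] = E_y/2 = 0, [xy,y] = G_x/2 = 12, [yy,x] = F_y - G_x/2 = -12, [yy,y] = G_y/2 = 0
Gamma^x_ij = (G*[ij,x] - F*[ij,y])/(EG - F^2), Gamma^y_ij = (E*[ij,y] - F*[ij,x])/(EG - F^2)

Answer: Gamma_xxx = 0, Gamma_xxy = 0, Gamma_xyy = -3, Gamma_yxx = 0, Gamma_yxy = 1/3, Gamma_yyy = 0


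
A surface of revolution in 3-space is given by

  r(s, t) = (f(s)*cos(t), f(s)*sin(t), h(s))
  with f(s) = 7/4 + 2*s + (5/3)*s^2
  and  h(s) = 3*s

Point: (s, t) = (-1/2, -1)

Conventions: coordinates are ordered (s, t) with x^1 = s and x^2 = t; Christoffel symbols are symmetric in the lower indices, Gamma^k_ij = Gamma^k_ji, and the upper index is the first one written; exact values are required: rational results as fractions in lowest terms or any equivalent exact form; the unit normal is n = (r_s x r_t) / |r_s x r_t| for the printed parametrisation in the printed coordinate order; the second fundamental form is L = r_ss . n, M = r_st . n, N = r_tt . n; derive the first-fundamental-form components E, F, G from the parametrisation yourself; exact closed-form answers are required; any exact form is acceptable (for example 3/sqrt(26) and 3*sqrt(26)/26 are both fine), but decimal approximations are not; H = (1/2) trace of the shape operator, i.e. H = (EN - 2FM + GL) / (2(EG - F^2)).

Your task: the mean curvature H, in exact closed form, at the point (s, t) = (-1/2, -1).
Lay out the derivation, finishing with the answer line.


f = 7/6, f' = 1/3, f'' = 10/3, h' = 3, h'' = 0
E = 82/9, F = 0, G = 49/36; answer radicand W^2 = 82/9
unnormalised second-form numerators: l = -10, m = 0, n = 7/2; L = l/sqrt(82/9), and similarly M = m/sqrt(W^2), N = n/sqrt(W^2)
H = (E*n - 2*F*m + G*l) / (2*(EG - F^2)*sqrt(W^2)); E*n - 2*F*m + G*l = 329/18, EG - F^2 = 2009/162, so H = (423/574)/sqrt(82/9)

Answer: H = 1269*sqrt(82)/47068


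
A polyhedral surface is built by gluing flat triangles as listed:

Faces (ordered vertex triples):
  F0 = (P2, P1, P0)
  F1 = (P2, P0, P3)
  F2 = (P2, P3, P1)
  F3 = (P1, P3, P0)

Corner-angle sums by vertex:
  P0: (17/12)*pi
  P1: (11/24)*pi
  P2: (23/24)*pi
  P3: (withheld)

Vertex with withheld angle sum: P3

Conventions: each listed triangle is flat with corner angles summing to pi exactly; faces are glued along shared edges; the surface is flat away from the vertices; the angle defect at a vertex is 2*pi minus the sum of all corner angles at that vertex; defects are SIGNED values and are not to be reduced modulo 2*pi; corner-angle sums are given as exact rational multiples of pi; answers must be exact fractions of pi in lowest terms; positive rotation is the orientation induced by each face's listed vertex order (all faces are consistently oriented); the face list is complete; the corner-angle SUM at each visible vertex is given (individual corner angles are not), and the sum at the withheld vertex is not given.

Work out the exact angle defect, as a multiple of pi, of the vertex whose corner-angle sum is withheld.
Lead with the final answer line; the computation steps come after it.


Answer: defect(P3) = (5/6)*pi

V = 4, E = 6, F = 4; chi = V - E + F = 2
Gauss-Bonnet: total defect = 2*pi*chi = 4*pi; visible defects sum to (19/6)*pi


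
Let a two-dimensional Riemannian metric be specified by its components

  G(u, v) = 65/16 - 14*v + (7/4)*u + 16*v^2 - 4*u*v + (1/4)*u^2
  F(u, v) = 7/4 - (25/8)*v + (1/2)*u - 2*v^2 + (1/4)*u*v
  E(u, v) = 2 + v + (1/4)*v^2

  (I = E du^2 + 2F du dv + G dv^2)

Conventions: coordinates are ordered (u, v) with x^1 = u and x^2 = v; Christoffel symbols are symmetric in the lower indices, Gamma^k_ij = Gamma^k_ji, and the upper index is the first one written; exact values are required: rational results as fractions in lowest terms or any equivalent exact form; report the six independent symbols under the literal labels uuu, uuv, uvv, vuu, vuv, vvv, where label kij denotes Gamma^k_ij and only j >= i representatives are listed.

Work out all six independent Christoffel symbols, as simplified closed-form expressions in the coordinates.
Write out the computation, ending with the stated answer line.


E = 2 + v + (1/4)*v^2; F = 7/4 - (25/8)*v + (1/2)*u - 2*v^2 + (1/4)*u*v; G = 65/16 - 14*v + (7/4)*u + 16*v^2 - 4*u*v + (1/4)*u^2
Gamma^k_ij = (1/2) g^{kl} (d_i g_jl + d_j g_il - d_l g_ij), with g^inv = (1/(EG-F^2)) [[G, -F], [-F, E]]
first partials: E_u = 0, E_v = 1 + (1/2)*v, F_u = 1/2 + (1/4)*v, F_v = -25/8 - 4*v + (1/4)*u, G_u = 7/4 - 4*v + (1/2)*u, G_v = -14 + 32*v - 4*u
D = EG - F^2 = 81/16 - 13*v + (7/4)*u + (65/4)*v^2 - 4*u*v + (1/4)*u^2
expanded: Gamma^u_uu = (G E_u - 2F F_u + F E_v)/(2D), Gamma^u_uv = (G E_v - F G_u)/(2D), Gamma^u_vv = (2G F_v - G G_u - F G_v)/(2D), Gamma^v_uu = (2E F_u - E E_v - F E_u)/(2D), Gamma^v_uv = (E G_u - F E_v)/(2D), Gamma^v_vv = (E G_v - 2F F_v + F G_u)/(2D); substitute and cancel common factors

Answer: Gamma_uuu = 0, Gamma_uuv = (4*v + 8)/(4*u^2 - 64*u*v + 28*u + 260*v^2 - 208*v + 81), Gamma_uvv = (-32*v - 64)/(4*u^2 - 64*u*v + 28*u + 260*v^2 - 208*v + 81), Gamma_vuu = 0, Gamma_vuv = (4*u - 32*v + 14)/(4*u^2 - 64*u*v + 28*u + 260*v^2 - 208*v + 81), Gamma_vvv = (-32*u + 256*v - 112)/(4*u^2 - 64*u*v + 28*u + 260*v^2 - 208*v + 81)


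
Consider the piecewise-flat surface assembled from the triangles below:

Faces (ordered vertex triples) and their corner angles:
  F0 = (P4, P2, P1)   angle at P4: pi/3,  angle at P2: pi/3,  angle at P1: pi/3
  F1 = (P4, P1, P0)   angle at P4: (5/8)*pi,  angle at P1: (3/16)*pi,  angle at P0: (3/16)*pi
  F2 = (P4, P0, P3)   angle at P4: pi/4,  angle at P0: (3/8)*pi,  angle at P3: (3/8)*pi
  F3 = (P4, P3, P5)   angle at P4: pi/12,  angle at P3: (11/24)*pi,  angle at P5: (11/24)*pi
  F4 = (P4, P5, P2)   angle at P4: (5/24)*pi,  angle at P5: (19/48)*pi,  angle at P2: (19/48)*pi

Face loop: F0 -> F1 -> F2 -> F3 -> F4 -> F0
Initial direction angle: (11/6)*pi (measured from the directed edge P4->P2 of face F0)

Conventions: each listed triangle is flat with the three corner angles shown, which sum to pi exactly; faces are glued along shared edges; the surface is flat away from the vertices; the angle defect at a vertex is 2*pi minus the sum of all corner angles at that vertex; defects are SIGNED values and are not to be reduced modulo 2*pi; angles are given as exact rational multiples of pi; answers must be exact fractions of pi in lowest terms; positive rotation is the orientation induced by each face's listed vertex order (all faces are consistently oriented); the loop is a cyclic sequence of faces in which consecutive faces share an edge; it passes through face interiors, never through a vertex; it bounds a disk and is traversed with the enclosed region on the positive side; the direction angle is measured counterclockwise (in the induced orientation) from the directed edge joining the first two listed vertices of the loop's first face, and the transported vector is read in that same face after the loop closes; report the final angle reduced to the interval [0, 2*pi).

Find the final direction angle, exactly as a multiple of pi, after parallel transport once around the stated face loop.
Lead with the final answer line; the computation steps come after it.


Answer: final direction angle = pi/3

enclosed vertex P4: corner angles sum to (3/2)*pi, defect = 2*pi - (3/2)*pi = pi/2
the rotation equals the total enclosed defect, so the final angle is initial + defects (mod 2*pi)
final angle = (11/6)*pi + pi/2 = pi/3 (mod 2*pi)
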